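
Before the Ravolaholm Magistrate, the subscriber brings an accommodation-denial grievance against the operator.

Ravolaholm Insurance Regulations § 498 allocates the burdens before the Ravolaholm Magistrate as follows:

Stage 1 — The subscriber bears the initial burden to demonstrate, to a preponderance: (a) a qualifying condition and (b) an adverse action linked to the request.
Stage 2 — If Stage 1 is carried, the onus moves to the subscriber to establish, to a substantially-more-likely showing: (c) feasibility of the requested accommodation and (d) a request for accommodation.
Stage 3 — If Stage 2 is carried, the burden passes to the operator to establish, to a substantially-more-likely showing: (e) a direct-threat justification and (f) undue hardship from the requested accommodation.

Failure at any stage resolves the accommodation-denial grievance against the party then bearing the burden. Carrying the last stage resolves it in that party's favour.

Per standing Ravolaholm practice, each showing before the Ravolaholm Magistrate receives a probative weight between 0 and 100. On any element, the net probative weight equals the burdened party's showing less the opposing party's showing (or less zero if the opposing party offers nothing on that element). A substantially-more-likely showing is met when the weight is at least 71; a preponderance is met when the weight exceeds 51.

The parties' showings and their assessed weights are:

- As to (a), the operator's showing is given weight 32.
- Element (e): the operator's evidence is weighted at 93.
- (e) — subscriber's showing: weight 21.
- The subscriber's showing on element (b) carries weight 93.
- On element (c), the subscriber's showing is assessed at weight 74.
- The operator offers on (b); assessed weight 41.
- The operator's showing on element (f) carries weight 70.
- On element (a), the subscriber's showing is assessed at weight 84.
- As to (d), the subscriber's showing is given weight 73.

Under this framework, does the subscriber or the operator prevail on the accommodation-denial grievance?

subscriber

Stage 1 (subscriber, a preponderance, weight exceeds 51): (a) net 84−32=52 > 51 — meets; (b) net 93−41=52 > 51 — meets.
  Stage 1 is satisfied; the subscriber continues to bear the burden.
Stage 2 (subscriber, a substantially-more-likely showing, weight is at least 71): (c) 74 ≥ 71 — meets; (d) 73 ≥ 71 — meets.
  All elements met. The burden passes to the operator.
Stage 3 (operator, a substantially-more-likely showing, weight is at least 71): (e) net 93−21=72 ≥ 71 — meets; (f) 70 < 71 — fails.
  Not every element is met, so the operator fails to carry Stage 3.
The subscriber prevails.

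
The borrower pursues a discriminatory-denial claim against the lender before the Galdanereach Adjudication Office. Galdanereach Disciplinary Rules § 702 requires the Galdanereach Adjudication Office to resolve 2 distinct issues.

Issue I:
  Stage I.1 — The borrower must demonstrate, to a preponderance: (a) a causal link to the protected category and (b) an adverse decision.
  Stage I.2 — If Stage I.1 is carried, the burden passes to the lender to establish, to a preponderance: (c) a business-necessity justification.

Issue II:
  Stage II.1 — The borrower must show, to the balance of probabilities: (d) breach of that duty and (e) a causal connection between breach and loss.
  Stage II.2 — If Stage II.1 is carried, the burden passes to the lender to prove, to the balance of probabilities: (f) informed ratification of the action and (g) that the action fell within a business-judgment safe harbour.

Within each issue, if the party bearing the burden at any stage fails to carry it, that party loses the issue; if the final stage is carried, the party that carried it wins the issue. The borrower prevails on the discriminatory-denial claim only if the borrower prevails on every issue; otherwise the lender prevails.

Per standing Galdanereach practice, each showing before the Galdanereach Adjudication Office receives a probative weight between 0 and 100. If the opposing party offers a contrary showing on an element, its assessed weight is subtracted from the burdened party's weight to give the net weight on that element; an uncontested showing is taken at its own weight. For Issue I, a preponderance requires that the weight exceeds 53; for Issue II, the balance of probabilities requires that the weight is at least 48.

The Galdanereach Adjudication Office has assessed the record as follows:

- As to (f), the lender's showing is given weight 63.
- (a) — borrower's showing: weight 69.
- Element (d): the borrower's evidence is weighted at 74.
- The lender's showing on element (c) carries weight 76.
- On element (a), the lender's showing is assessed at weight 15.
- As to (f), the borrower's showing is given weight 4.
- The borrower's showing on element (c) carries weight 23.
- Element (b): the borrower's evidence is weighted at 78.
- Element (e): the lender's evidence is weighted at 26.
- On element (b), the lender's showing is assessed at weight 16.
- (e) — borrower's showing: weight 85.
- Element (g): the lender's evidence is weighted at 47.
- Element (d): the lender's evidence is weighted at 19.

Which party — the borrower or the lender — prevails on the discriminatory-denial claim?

borrower

— Issue I —
Stage I.1 (borrower, a preponderance, weight exceeds 53): (a) net 69−15=54 > 53 — meets; (b) net 78−16=62 > 53 — meets.
  Stage I.1 carried; the burden shifts to the lender.
Stage I.2 (lender, a preponderance, weight exceeds 53): (c) net 76−23=53 ≤ 53 — fails.
  Stage I.2 not carried; the lender fails its burden.
The analysis ends at Stage I.2; the borrower prevails on this issue.
— Issue II —
Stage II.1 (borrower, the balance of probabilities, weight is at least 48): (d) net 74−19=55 ≥ 48 — meets; (e) net 85−26=59 ≥ 48 — meets.
  All elements met. The burden passes to the lender.
Stage II.2 (lender, the balance of probabilities, weight is at least 48): (f) net 63−4=59 ≥ 48 — meets; (g) 47 < 48 — fails.
  Stage II.2 not carried; the lender fails its burden.
The analysis ends at Stage II.2; the borrower prevails on this issue.
Per-issue: Issue I → borrower; Issue II → borrower. The borrower must prevail on every issue; overall, the borrower prevails.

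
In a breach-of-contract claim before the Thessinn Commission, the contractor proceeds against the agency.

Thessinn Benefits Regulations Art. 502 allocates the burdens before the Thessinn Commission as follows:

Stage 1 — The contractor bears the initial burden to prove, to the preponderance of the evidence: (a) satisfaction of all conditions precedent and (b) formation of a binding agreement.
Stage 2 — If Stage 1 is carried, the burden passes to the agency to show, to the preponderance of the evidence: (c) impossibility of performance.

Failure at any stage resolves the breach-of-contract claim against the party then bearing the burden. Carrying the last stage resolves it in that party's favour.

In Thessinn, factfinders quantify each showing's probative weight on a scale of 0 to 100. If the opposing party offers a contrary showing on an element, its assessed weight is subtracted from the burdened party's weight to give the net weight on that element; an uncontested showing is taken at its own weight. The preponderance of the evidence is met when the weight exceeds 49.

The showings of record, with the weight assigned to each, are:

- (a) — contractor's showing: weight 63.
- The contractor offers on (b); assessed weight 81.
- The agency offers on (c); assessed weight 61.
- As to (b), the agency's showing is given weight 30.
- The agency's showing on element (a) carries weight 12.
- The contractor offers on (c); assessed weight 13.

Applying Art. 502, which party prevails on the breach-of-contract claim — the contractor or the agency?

At Stage 1 the contractor must meet the preponderance of the evidence (weight exceeds 49): on (a) the weight is 63 less the opposing 12 gives net 51, > 49, so (a) meets the standard; on (b) the weight is 81 less the opposing 30 gives net 51, which does exceed 49, so (b) meets the standard.
  All elements met. The burden passes to the agency.
At Stage 2 the agency must meet the preponderance of the evidence (weight exceeds 49): on (c) the weight is 61 less the opposing 13 gives net 48, ≤ 49, so (c) does not meet the standard.
  Stage 2 not carried; the agency fails its burden.
The contractor prevails.

contractor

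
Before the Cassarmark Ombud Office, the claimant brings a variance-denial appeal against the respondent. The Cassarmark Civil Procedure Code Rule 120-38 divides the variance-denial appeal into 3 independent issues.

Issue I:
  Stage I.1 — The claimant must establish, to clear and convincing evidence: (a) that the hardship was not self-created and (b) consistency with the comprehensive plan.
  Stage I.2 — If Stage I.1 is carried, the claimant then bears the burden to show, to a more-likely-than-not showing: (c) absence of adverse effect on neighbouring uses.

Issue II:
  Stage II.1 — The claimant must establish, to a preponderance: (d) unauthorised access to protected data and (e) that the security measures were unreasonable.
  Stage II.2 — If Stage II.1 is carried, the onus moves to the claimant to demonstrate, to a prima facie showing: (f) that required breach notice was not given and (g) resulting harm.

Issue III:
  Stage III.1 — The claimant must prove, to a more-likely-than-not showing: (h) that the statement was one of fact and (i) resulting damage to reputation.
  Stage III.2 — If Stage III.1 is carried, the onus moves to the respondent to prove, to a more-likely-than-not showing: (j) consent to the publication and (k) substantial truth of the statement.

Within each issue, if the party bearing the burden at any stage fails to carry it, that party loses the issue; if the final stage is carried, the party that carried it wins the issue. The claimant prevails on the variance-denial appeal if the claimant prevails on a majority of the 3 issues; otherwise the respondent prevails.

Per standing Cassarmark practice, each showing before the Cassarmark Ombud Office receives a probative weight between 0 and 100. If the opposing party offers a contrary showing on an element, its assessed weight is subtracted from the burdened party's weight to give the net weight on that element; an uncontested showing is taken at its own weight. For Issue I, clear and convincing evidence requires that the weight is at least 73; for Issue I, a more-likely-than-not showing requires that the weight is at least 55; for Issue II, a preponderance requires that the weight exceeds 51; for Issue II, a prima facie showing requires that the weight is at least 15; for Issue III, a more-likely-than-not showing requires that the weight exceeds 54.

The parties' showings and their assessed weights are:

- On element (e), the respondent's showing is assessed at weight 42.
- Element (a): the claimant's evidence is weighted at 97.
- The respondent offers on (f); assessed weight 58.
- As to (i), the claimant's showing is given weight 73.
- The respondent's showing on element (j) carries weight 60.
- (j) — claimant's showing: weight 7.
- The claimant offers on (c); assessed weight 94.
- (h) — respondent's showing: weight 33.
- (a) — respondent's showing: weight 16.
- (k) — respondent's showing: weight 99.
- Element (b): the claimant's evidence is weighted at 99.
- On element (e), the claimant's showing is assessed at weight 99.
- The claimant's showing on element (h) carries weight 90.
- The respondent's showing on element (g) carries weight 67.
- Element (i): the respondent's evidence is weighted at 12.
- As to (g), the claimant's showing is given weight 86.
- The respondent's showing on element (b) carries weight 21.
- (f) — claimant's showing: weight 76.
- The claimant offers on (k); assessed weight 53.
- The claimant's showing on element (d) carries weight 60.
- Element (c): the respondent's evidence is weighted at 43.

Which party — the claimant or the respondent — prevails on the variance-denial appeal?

claimant

— Issue I —
Stage I.1 — burden on claimant; standard: clear and convincing evidence (weight is at least 73).
    (a): 97 − 16 = 81 ≥ 73 [met]
    (b): 99 − 21 = 78 ≥ 73 [met]
  Stage I.1 carried; the burden remains with the claimant.
Stage I.2 — burden on claimant; standard: a more-likely-than-not showing (weight is at least 55).
    (c): 94 − 43 = 51 < 55 [not met]
  The claimant does not carry Stage I.2.
So the respondent prevails on this issue.
— Issue II —
Stage II.1 (claimant, a preponderance, weight exceeds 51): (d) 60 > 51 — meets; (e) net 99−42=57 > 51 — meets.
  Stage II.1 carried; the burden remains with the claimant.
Stage II.2 (claimant, a prima facie showing, weight is at least 15): (f) net 76−58=18 ≥ 15 — meets; (g) net 86−67=19 ≥ 15 — meets.
  Stage II.2 carried; the final stage is satisfied.
All stages carried — the claimant prevails on this issue.
— Issue III —
Stage III.1 (claimant, a more-likely-than-not showing, weight exceeds 54): (h) net 90−33=57 > 54 — meets; (i) net 73−12=61 > 54 — meets.
  All elements met. The burden passes to the respondent.
Stage III.2 (respondent, a more-likely-than-not showing, weight exceeds 54): (j) net 60−7=53 ≤ 54 — fails; (k) net 99−53=46 ≤ 54 — fails.
  The respondent does not carry Stage III.2.
So the claimant prevails on this issue.
Per-issue: Issue I → respondent; Issue II → claimant; Issue III → claimant. The claimant must prevail on a majority of issues; overall, the claimant prevails.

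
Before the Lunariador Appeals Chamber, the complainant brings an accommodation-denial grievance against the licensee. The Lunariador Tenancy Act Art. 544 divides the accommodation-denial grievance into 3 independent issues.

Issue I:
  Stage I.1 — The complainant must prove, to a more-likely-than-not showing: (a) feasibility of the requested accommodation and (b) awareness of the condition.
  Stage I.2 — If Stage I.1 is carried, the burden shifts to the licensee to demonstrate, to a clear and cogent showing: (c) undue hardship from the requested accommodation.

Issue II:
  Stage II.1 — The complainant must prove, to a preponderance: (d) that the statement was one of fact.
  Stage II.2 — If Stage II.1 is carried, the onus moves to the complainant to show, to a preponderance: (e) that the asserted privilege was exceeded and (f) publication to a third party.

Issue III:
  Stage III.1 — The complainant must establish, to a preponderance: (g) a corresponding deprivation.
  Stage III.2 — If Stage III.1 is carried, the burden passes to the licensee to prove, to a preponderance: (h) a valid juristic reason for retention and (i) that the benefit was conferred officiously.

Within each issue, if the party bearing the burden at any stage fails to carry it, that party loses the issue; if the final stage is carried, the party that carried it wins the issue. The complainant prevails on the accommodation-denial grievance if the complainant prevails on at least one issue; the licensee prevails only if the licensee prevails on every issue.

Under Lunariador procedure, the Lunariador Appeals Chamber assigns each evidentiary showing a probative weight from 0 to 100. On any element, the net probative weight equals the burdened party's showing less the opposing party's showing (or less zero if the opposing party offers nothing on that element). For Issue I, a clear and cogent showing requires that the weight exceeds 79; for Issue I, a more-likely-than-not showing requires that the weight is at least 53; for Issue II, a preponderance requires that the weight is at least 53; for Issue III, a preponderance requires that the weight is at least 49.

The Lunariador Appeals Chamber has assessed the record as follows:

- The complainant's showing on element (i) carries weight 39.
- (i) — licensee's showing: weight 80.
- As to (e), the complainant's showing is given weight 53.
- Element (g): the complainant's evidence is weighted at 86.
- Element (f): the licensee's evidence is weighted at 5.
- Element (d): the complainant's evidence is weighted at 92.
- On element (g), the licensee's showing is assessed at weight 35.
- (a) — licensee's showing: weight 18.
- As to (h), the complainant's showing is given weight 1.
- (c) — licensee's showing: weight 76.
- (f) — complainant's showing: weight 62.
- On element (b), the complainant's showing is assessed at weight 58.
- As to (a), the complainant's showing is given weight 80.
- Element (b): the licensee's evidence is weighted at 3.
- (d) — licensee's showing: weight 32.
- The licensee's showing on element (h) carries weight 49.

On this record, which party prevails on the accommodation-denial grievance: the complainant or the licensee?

complainant

— Issue I —
Stage I.1 (complainant, a more-likely-than-not showing, weight is at least 53): (a) net 80−18=62 ≥ 53 — meets; (b) net 58−3=55 ≥ 53 — meets.
  Stage I.1 carried; the burden shifts to the licensee.
Stage I.2 (licensee, a clear and cogent showing, weight exceeds 79): (c) 76 ≤ 79 — fails.
  Stage I.2 not carried; the licensee fails its burden.
So the complainant prevails on this issue.
— Issue II —
Stage II.1 — burden on complainant; standard: a preponderance (weight is at least 53).
    (d): 92 − 32 = 60 ≥ 53 [met]
  Stage II.1 is satisfied; the complainant continues to bear the burden.
Stage II.2 — burden on complainant; standard: a preponderance (weight is at least 53).
    (e): 53 ≥ 53 [met]
    (f): 62 − 5 = 57 ≥ 53 [met]
  The complainant carries the last stage.
All stages carried — the complainant prevails on this issue.
— Issue III —
Stage III.1 (complainant, a preponderance, weight is at least 49): (g) net 86−35=51 ≥ 49 — meets.
  The complainant carries Stage III.1; the licensee now bears the burden.
Stage III.2 (licensee, a preponderance, weight is at least 49): (h) net 49−1=48 < 49 — fails; (i) net 80−39=41 < 49 — fails.
  The licensee does not carry Stage III.2.
The analysis ends at Stage III.2; the complainant prevails on this issue.
Per-issue: Issue I → complainant; Issue II → complainant; Issue III → complainant. The complainant must prevail on at least one issue; overall, the complainant prevails.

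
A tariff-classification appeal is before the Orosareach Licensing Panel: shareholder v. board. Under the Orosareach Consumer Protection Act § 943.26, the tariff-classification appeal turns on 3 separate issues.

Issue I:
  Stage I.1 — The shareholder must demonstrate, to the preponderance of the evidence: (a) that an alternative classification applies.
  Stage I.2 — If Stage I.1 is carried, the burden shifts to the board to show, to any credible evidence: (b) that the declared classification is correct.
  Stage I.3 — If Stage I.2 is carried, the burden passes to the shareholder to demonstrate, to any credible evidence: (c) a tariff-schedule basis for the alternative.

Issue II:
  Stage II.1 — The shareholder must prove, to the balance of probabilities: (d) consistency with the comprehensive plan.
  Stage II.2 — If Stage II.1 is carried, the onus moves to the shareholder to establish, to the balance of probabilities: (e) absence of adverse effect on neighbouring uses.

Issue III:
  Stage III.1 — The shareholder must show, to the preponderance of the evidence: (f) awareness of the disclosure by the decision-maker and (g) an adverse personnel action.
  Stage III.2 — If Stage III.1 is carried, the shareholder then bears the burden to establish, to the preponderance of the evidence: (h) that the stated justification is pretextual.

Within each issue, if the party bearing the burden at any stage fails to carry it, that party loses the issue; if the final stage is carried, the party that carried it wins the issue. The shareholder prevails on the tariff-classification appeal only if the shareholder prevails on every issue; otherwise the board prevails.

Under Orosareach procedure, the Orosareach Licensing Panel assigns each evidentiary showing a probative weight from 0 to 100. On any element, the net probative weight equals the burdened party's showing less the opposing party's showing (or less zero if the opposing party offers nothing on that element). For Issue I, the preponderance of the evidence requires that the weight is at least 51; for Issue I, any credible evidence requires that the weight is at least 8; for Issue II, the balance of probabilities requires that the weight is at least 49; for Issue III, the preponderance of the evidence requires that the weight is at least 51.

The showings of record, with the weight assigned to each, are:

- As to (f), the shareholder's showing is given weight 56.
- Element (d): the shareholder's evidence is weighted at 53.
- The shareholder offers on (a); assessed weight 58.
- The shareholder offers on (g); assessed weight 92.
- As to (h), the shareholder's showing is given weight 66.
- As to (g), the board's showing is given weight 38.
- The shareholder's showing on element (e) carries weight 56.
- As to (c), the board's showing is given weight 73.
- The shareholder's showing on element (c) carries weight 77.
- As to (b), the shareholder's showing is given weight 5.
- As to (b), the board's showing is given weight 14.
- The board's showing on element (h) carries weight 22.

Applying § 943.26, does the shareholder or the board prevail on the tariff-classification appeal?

board

— Issue I —
Stage I.1 (shareholder, the preponderance of the evidence, weight is at least 51): (a) 58 ≥ 51 — meets.
  Stage I.1 is satisfied; the onus moves to the board.
Stage I.2 (board, any credible evidence, weight is at least 8): (b) net 14−5=9 ≥ 8 — meets.
  All elements met. The burden passes to the shareholder.
Stage I.3 (shareholder, any credible evidence, weight is at least 8): (c) net 77−73=4 < 8 — fails.
  The shareholder does not carry Stage I.3.
The board prevails on this issue.
— Issue II —
Stage II.1 (shareholder, the balance of probabilities, weight is at least 49): (d) 53 ≥ 49 — meets.
  Stage II.1 carried; the burden remains with the shareholder.
Stage II.2 (shareholder, the balance of probabilities, weight is at least 49): (e) 56 ≥ 49 — meets.
  The shareholder carries the last stage.
All stages carried — the shareholder prevails on this issue.
— Issue III —
Stage III.1 — burden on shareholder; standard: the preponderance of the evidence (weight is at least 51).
    (f): 56 ≥ 51 [met]
    (g): 92 − 38 = 54 ≥ 51 [met]
  Stage III.1 is satisfied; the shareholder continues to bear the burden.
Stage III.2 — burden on shareholder; standard: the preponderance of the evidence (weight is at least 51).
    (h): 66 − 22 = 44 < 51 [not met]
  Not every element is met, so the shareholder fails to carry Stage III.2.
The board prevails on this issue.
Per-issue: Issue I → board; Issue II → shareholder; Issue III → board. The shareholder must prevail on every issue; overall, the board prevails.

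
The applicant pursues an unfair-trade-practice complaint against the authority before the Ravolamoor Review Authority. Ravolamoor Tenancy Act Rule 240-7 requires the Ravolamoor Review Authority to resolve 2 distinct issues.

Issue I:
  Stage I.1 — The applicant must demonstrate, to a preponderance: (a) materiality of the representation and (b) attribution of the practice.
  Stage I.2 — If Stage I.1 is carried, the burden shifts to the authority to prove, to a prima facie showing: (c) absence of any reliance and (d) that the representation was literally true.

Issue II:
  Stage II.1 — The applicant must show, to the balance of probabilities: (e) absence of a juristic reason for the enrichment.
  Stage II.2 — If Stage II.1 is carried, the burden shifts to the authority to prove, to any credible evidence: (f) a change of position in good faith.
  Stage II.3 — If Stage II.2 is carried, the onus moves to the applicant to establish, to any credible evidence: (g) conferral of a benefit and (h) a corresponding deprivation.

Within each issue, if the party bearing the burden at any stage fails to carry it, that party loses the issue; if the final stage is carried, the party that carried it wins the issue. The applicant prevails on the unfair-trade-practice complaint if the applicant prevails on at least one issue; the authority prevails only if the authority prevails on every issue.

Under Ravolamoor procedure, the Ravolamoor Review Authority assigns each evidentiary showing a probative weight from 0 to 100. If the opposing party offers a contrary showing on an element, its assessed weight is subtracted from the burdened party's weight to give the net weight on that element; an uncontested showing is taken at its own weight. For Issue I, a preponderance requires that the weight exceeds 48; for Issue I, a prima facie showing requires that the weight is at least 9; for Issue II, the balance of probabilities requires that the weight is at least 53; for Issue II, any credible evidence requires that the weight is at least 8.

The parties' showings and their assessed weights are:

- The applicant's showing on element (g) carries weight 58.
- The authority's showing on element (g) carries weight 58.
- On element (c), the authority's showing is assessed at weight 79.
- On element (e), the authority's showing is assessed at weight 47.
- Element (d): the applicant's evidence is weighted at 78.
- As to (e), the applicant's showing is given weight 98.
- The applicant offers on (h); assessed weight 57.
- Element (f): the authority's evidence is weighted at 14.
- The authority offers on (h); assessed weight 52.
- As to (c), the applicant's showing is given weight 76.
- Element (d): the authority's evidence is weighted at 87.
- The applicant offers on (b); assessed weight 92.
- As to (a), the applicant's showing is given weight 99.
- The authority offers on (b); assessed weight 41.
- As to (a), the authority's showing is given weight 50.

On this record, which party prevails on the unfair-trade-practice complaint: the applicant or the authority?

applicant

— Issue I —
Stage I.1 (applicant, a preponderance, weight exceeds 48): (a) net 99−50=49 > 48 — meets; (b) net 92−41=51 > 48 — meets.
  The applicant carries Stage I.1; the authority now bears the burden.
Stage I.2 (authority, a prima facie showing, weight is at least 9): (c) net 79−76=3 < 9 — fails; (d) net 87−78=9 ≥ 9 — meets.
  Not every element is met, so the authority fails to carry Stage I.2.
The analysis ends at Stage I.2; the applicant prevails on this issue.
— Issue II —
Stage II.1 — burden on applicant; standard: the balance of probabilities (weight is at least 53).
    (e): 98 − 47 = 51 < 53 [not met]
  The applicant does not carry Stage II.1.
The analysis ends at Stage II.1; the authority prevails on this issue.
Per-issue: Issue I → applicant; Issue II → authority. The applicant must prevail on at least one issue; overall, the applicant prevails.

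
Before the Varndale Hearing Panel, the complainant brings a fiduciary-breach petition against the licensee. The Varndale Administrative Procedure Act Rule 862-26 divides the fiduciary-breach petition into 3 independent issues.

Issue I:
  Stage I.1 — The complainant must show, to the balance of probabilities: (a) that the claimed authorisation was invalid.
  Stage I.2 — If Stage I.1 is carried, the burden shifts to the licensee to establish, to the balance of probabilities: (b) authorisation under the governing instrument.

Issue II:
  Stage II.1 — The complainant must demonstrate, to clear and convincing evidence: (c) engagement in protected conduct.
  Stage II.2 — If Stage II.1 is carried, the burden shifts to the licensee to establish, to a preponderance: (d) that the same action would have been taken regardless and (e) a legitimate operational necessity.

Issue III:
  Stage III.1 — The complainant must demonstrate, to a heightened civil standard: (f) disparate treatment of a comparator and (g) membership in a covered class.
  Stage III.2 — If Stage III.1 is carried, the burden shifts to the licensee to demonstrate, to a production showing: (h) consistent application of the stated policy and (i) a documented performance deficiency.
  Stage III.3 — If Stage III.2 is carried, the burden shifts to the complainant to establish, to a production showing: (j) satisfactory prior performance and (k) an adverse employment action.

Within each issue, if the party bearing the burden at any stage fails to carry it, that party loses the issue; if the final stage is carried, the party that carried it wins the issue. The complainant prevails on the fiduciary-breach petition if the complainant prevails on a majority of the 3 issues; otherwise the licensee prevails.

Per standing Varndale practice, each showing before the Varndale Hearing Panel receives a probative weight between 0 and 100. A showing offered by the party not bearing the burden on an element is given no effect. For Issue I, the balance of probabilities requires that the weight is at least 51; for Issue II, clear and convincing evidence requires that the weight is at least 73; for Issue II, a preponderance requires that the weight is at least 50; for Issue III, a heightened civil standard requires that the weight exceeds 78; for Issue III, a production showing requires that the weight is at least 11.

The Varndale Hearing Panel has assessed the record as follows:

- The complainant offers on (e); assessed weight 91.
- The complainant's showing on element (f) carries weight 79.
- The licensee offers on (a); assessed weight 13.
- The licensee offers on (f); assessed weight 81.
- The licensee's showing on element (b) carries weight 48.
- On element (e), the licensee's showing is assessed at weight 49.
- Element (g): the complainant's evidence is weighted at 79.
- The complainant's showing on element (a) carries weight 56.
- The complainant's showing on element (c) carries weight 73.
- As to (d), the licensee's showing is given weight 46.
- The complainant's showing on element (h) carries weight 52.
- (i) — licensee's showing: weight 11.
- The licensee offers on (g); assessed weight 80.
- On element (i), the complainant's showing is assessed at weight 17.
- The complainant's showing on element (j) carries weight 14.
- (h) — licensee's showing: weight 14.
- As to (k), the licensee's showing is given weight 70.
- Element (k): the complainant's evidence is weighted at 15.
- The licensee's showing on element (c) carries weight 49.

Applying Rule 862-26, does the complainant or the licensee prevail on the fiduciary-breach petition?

— Issue I —
Stage I.1 (complainant, the balance of probabilities, weight is at least 51): (a) 56 (licensee's 13 disregarded) ≥ 51 — meets.
  Stage I.1 is satisfied; the onus moves to the licensee.
Stage I.2 (licensee, the balance of probabilities, weight is at least 51): (b) 48 < 51 — fails.
  The licensee does not carry Stage I.2.
The analysis ends at Stage I.2; the complainant prevails on this issue.
— Issue II —
At Stage II.1 the complainant must meet clear and convincing evidence (weight is at least 73): on (c) the weight is 73 (the licensee's 49 is given no effect), ≥ 73, so (c) meets the standard.
  The complainant carries Stage II.1; the licensee now bears the burden.
At Stage II.2 the licensee must meet a preponderance (weight is at least 50): on (d) the weight is 46, < 50, so (d) does not meet the standard; on (e) the weight is 49 (the complainant's 91 is given no effect), < 50, so (e) does not meet the standard.
  Stage II.2 not carried; the licensee fails its burden.
The complainant prevails on this issue.
— Issue III —
At Stage III.1 the complainant must meet a heightened civil standard (weight exceeds 78): on (f) the weight is 79 (the licensee's 81 is given no effect), which does exceed 78, so (f) meets the standard; on (g) the weight is 79 (the licensee's 80 is given no effect), which does exceed 78, so (g) meets the standard.
  The complainant carries Stage III.1; the licensee now bears the burden.
At Stage III.2 the licensee must meet a production showing (weight is at least 11): on (h) the weight is 14 (the complainant's 52 is given no effect), which does reach 11, so (h) meets the standard; on (i) the weight is 11 (the complainant's 17 is given no effect), which does reach 11, so (i) meets the standard.
  Stage III.2 carried; the burden shifts to the complainant.
At Stage III.3 the complainant must meet a production showing (weight is at least 11): on (j) the weight is 14, which does reach 11, so (j) meets the standard; on (k) the weight is 15 (the licensee's 70 is given no effect), which does reach 11, so (k) meets the standard.
  All elements met at the final stage.
With every stage satisfied, the complainant prevails on this issue.
Per-issue: Issue I → complainant; Issue II → complainant; Issue III → complainant. The complainant must prevail on a majority of issues; overall, the complainant prevails.

complainant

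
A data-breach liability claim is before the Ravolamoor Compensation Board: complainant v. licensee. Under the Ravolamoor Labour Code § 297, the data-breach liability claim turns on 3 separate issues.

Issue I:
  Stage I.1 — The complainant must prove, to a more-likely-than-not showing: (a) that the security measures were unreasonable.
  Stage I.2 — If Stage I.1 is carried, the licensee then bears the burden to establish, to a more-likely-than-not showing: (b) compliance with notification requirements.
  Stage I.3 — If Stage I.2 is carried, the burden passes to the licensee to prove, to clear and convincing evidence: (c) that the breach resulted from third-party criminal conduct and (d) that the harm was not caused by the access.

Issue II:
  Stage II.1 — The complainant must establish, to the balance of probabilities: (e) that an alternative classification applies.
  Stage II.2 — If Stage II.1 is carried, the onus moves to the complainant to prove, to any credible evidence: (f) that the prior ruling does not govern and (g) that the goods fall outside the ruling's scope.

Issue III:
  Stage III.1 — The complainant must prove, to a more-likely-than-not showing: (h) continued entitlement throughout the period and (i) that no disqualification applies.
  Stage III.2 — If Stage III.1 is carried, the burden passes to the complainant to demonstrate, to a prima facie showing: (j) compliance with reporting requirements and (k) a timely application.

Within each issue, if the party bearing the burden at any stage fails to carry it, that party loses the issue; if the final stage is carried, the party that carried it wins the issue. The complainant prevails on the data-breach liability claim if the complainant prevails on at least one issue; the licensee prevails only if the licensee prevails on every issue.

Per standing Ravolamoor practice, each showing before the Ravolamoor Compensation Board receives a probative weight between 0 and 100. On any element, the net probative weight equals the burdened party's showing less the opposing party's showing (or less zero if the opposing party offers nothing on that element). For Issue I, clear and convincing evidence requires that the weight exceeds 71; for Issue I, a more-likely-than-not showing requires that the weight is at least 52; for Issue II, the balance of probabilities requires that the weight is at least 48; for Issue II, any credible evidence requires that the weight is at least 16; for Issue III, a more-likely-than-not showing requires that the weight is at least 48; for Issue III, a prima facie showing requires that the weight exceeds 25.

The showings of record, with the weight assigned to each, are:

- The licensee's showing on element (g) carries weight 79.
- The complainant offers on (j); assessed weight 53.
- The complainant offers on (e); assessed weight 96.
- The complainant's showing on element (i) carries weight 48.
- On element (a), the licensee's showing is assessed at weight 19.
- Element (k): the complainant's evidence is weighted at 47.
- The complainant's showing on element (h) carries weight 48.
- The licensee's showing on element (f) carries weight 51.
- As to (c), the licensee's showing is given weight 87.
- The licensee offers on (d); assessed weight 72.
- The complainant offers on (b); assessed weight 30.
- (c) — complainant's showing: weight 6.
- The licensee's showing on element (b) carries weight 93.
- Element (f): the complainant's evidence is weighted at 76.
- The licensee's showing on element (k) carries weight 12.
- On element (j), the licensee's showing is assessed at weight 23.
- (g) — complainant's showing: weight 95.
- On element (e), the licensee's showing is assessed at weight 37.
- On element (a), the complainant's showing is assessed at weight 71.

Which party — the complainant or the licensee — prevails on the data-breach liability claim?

— Issue I —
Stage I.1 (complainant, a more-likely-than-not showing, weight is at least 52): (a) net 71−19=52 ≥ 52 — meets.
  The complainant carries Stage I.1; the licensee now bears the burden.
Stage I.2 (licensee, a more-likely-than-not showing, weight is at least 52): (b) net 93−30=63 ≥ 52 — meets.
  Stage I.2 is satisfied; the licensee continues to bear the burden.
Stage I.3 (licensee, clear and convincing evidence, weight exceeds 71): (c) net 87−6=81 > 71 — meets; (d) 72 > 71 — meets.
  Stage I.3 carried; the final stage is satisfied.
With every stage satisfied, the licensee prevails on this issue.
— Issue II —
Stage II.1 (complainant, the balance of probabilities, weight is at least 48): (e) net 96−37=59 ≥ 48 — meets.
  All elements met. The complainant retains the burden for Stage II.2.
Stage II.2 (complainant, any credible evidence, weight is at least 16): (f) net 76−51=25 ≥ 16 — meets; (g) net 95−79=16 ≥ 16 — meets.
  Stage II.2 carried; the final stage is satisfied.
Every stage carried; the complainant prevails on this issue.
— Issue III —
Stage III.1 — burden on complainant; standard: a more-likely-than-not showing (weight is at least 48).
    (h): 48 ≥ 48 [met]
    (i): 48 ≥ 48 [met]
  Stage III.1 carried; the burden remains with the complainant.
Stage III.2 — burden on complainant; standard: a prima facie showing (weight exceeds 25).
    (j): 53 − 23 = 30 > 25 [met]
    (k): 47 − 12 = 35 > 25 [met]
  All elements met at the final stage.
All stages carried — the complainant prevails on this issue.
Per-issue: Issue I → licensee; Issue II → complainant; Issue III → complainant. The complainant must prevail on at least one issue; overall, the complainant prevails.

complainant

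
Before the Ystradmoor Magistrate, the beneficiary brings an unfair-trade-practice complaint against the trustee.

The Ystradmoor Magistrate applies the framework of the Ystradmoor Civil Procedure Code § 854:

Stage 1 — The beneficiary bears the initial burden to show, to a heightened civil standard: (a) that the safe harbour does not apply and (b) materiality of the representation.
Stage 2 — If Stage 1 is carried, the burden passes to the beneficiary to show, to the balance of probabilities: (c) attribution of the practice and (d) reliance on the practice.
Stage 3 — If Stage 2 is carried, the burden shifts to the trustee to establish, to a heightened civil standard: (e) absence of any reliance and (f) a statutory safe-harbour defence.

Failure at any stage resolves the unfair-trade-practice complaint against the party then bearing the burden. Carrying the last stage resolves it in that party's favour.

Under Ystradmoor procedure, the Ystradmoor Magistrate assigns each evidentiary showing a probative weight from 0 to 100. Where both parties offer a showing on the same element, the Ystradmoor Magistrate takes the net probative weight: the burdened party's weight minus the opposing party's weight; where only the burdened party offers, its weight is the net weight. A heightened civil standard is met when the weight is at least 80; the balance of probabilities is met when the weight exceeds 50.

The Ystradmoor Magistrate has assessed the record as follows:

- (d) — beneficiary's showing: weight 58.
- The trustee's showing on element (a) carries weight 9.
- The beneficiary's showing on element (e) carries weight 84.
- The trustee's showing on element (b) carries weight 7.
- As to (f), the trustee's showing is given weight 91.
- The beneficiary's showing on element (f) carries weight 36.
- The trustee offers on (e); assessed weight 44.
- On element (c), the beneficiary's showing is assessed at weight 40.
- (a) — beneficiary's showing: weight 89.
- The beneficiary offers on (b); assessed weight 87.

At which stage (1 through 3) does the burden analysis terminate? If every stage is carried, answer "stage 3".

stage 2

Stage 1 (beneficiary, a heightened civil standard, weight is at least 80): (a) net 89−9=80 ≥ 80 — meets; (b) net 87−7=80 ≥ 80 — meets.
  Stage 1 is satisfied; the beneficiary continues to bear the burden.
Stage 2 (beneficiary, the balance of probabilities, weight exceeds 50): (c) 40 ≤ 50 — fails; (d) 58 > 50 — meets.
  Stage 2 not carried; the beneficiary fails its burden.
The trustee prevails.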